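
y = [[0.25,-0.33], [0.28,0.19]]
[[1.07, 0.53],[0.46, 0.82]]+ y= [[1.32,0.2], [0.74,1.01]]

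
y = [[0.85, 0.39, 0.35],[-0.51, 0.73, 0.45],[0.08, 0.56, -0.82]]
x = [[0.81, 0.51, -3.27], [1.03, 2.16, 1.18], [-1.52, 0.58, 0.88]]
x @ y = [[0.17,-1.14,3.19], [-0.13,2.64,0.36], [-1.52,0.32,-0.99]]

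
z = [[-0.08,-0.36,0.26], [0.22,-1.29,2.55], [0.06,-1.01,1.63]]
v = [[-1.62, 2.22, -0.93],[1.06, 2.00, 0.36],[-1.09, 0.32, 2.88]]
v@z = [[0.56, -1.34, 3.72], [0.38, -3.33, 5.96], [0.33, -2.93, 5.23]]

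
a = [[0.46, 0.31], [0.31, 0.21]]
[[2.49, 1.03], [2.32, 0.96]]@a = [[1.46, 0.99], [1.36, 0.92]]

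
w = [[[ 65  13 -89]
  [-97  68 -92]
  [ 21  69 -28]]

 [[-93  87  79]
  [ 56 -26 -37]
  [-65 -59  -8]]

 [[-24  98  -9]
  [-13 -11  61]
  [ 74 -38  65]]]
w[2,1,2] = 61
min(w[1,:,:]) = -93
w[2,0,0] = -24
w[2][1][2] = 61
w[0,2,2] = -28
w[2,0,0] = -24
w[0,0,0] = 65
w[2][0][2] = -9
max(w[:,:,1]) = 98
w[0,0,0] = 65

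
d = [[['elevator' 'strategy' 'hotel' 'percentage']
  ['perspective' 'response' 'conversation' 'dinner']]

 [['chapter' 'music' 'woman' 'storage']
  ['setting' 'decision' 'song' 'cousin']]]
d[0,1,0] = 'perspective'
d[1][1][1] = 'decision'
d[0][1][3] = 'dinner'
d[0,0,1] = 'strategy'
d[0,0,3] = 'percentage'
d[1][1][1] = 'decision'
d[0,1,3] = 'dinner'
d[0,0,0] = 'elevator'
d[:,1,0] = ['perspective', 'setting']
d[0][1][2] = 'conversation'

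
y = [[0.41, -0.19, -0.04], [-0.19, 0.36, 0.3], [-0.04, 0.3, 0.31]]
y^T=[[0.41, -0.19, -0.04], [-0.19, 0.36, 0.3], [-0.04, 0.30, 0.31]]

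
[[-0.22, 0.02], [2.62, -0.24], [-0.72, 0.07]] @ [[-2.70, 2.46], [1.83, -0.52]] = [[0.63, -0.55], [-7.51, 6.57], [2.07, -1.81]]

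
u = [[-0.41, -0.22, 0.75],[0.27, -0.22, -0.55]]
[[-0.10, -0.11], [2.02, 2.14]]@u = [[0.01, 0.05, -0.01], [-0.25, -0.92, 0.34]]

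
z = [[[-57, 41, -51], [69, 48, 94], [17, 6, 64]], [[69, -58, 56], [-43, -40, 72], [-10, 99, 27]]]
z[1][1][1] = -40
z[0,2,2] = 64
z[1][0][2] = 56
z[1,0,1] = -58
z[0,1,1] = 48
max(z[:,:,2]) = 94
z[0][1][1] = 48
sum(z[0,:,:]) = 231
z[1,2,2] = 27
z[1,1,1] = -40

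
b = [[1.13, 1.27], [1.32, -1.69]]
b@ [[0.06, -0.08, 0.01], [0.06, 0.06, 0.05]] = [[0.14, -0.01, 0.07], [-0.02, -0.21, -0.07]]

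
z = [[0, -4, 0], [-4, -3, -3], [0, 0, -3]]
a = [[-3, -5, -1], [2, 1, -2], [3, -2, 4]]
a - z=[[-3, -1, -1], [6, 4, 1], [3, -2, 7]]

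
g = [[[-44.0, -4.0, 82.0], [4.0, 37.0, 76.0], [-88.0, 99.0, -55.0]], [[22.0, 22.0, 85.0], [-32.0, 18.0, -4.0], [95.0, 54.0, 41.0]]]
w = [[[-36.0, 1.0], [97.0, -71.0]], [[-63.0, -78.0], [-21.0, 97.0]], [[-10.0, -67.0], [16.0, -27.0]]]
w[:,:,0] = [[-36.0, 97.0], [-63.0, -21.0], [-10.0, 16.0]]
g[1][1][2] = -4.0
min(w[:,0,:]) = -78.0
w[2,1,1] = -27.0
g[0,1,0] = 4.0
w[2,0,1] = -67.0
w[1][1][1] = 97.0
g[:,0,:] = [[-44.0, -4.0, 82.0], [22.0, 22.0, 85.0]]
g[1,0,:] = [22.0, 22.0, 85.0]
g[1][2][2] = 41.0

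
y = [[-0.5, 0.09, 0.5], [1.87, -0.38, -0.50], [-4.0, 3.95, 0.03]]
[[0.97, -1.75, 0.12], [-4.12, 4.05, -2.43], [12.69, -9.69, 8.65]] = y @ [[-2.06, 1.48, -1.56], [1.13, -0.94, 0.62], [-0.32, -1.85, -1.44]]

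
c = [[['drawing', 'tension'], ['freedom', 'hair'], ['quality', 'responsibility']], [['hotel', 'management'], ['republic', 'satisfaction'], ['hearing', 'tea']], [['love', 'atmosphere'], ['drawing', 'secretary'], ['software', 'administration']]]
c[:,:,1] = [['tension', 'hair', 'responsibility'], ['management', 'satisfaction', 'tea'], ['atmosphere', 'secretary', 'administration']]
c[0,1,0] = 'freedom'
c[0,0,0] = 'drawing'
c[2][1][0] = 'drawing'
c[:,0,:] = [['drawing', 'tension'], ['hotel', 'management'], ['love', 'atmosphere']]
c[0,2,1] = 'responsibility'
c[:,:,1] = [['tension', 'hair', 'responsibility'], ['management', 'satisfaction', 'tea'], ['atmosphere', 'secretary', 'administration']]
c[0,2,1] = 'responsibility'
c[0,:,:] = [['drawing', 'tension'], ['freedom', 'hair'], ['quality', 'responsibility']]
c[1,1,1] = 'satisfaction'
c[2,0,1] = 'atmosphere'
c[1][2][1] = 'tea'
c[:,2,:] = [['quality', 'responsibility'], ['hearing', 'tea'], ['software', 'administration']]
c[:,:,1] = [['tension', 'hair', 'responsibility'], ['management', 'satisfaction', 'tea'], ['atmosphere', 'secretary', 'administration']]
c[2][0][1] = 'atmosphere'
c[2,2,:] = ['software', 'administration']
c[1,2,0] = 'hearing'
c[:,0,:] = [['drawing', 'tension'], ['hotel', 'management'], ['love', 'atmosphere']]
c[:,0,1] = ['tension', 'management', 'atmosphere']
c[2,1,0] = 'drawing'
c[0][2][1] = 'responsibility'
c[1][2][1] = 'tea'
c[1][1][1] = 'satisfaction'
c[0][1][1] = 'hair'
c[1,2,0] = 'hearing'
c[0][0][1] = 'tension'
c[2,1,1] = 'secretary'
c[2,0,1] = 'atmosphere'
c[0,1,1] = 'hair'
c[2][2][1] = 'administration'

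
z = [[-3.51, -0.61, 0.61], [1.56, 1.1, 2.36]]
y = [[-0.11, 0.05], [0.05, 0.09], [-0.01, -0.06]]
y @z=[[0.46, 0.12, 0.05], [-0.04, 0.07, 0.24], [-0.06, -0.06, -0.15]]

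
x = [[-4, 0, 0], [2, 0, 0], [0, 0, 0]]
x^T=[[-4, 2, 0], [0, 0, 0], [0, 0, 0]]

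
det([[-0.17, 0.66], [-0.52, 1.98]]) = 0.007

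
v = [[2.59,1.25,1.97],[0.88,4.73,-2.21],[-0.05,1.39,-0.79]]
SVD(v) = [[-0.19, 0.98, 0.09], [-0.94, -0.16, -0.29], [-0.27, -0.14, 0.95]] @ diag([5.585892038241358, 3.3950591569458775, 0.11394497772952486]) @ [[-0.23, -0.91, 0.34],[0.71, 0.08, 0.70],[-0.67, 0.41, 0.62]]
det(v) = 2.16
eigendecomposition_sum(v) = [[1.17, 2.98, -0.76], [1.54, 3.94, -1.00], [0.37, 0.94, -0.24]] + [[1.56, -2.03, 3.57], [-0.75, 0.97, -1.71], [-0.53, 0.69, -1.20]] + [[-0.14, 0.31, -0.85], [0.08, -0.18, 0.5], [0.11, -0.24, 0.65]]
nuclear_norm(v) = 9.09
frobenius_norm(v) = 6.54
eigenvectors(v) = [[-0.59, -0.86, -0.72], [-0.78, 0.41, 0.42], [-0.19, 0.29, 0.55]]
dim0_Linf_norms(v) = [2.59, 4.73, 2.21]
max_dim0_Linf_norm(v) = 4.73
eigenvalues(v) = [4.87, 1.33, 0.33]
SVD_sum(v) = [[0.25, 0.97, -0.37], [1.24, 4.79, -1.81], [0.36, 1.39, -0.52]] + [[2.35, 0.28, 2.33], [-0.38, -0.04, -0.38], [-0.34, -0.04, -0.33]] + [[-0.01, 0.00, 0.01], [0.02, -0.01, -0.02], [-0.07, 0.04, 0.07]]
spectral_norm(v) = 5.59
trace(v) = 6.53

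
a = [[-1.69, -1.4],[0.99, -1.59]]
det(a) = 4.073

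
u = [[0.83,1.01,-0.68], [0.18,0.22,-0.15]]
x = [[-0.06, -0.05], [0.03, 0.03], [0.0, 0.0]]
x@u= [[-0.06, -0.07, 0.05], [0.03, 0.04, -0.02], [0.00, 0.0, 0.00]]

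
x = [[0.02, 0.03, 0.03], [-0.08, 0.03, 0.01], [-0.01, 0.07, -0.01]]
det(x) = -0.000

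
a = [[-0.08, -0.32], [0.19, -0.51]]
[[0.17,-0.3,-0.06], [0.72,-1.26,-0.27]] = a @ [[1.40, -2.45, -0.52], [-0.89, 1.55, 0.33]]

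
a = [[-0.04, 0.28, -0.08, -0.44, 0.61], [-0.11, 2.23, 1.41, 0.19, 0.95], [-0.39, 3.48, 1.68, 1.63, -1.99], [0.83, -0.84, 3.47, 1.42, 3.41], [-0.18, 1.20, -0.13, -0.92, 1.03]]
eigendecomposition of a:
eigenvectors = [[-0.04, -0.3, 0.15, 0.23, -0.98],[0.4, -0.35, 0.19, 0.19, -0.15],[0.72, 0.6, -0.61, -0.6, 0.11],[0.57, -0.16, 0.70, 0.65, 0.06],[-0.03, -0.63, 0.29, 0.35, 0.07]]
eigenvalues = [4.99, 1.51, -0.25, 0.08, -0.0]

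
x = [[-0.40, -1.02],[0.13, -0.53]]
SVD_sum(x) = [[-0.29, -1.05], [-0.13, -0.46]] + [[-0.11, 0.03], [0.26, -0.07]]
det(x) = 0.34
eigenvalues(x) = [(-0.47+0.36j), (-0.47-0.36j)]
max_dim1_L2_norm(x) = 1.1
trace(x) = -0.93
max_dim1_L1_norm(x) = 1.42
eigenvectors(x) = [[0.94+0.00j, (0.94-0j)], [(0.06-0.33j), (0.06+0.33j)]]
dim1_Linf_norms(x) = [1.02, 0.53]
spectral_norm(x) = 1.19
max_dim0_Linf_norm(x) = 1.02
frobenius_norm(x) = 1.22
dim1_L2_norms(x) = [1.1, 0.55]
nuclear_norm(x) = 1.48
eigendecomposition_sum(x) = [[(-0.2+0.22j), -0.51-0.66j], [0.07+0.08j, (-0.26+0.14j)]] + [[-0.20-0.22j, -0.51+0.66j], [0.07-0.08j, -0.26-0.14j]]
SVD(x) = [[0.92,0.4], [0.40,-0.92]] @ diag([1.1892152060445522, 0.28977093317379776]) @ [[-0.26, -0.96], [-0.96, 0.26]]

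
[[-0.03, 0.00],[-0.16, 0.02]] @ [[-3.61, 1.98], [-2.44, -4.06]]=[[0.11, -0.06], [0.53, -0.40]]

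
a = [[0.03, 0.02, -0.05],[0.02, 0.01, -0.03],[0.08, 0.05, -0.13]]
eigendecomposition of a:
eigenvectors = [[0.35, 0.58, 0.40],[0.21, 0.58, -0.91],[0.91, 0.58, -0.1]]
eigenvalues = [-0.09, 0.0, -0.0]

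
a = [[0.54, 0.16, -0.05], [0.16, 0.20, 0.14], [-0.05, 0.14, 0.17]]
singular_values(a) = [0.6, 0.3, 0.0]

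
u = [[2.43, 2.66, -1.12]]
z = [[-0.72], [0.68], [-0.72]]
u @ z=[[0.87]]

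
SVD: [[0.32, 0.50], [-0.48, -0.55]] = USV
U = [[-0.63, 0.78],[0.78, 0.63]]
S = [0.94, 0.07]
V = [[-0.61, -0.79],[-0.79, 0.61]]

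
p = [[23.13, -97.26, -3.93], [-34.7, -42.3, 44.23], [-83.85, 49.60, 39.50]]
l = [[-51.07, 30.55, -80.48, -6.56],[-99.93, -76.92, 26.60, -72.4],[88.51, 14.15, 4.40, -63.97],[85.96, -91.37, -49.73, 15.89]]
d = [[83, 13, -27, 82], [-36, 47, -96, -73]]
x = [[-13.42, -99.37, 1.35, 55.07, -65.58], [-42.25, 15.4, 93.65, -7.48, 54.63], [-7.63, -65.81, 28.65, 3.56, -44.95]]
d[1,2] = -96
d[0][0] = 83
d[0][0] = 83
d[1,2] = -96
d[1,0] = -36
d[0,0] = 83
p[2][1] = 49.6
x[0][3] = 55.07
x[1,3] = -7.48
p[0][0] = 23.13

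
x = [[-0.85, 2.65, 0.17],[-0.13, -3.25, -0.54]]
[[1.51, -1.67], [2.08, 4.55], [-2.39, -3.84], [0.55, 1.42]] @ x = [[-1.07, 9.43, 1.16],[-2.36, -9.28, -2.1],[2.53, 6.15, 1.67],[-0.65, -3.16, -0.67]]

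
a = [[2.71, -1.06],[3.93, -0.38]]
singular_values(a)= [4.86, 0.64]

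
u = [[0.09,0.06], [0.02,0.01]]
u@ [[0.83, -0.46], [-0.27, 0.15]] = [[0.06,-0.03], [0.01,-0.01]]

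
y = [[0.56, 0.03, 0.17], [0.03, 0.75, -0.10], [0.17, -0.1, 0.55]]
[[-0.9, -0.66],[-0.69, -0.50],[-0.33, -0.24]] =y @ [[-1.46, -1.07], [-0.90, -0.66], [-0.32, -0.23]]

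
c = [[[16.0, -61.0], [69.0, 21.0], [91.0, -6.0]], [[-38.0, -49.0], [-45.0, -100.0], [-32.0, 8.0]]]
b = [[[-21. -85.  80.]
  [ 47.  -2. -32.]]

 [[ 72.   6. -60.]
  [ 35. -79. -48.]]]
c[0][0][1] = -61.0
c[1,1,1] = -100.0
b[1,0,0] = 72.0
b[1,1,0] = 35.0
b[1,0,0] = 72.0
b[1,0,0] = 72.0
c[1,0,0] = -38.0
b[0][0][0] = -21.0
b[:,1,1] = [-2.0, -79.0]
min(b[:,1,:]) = -79.0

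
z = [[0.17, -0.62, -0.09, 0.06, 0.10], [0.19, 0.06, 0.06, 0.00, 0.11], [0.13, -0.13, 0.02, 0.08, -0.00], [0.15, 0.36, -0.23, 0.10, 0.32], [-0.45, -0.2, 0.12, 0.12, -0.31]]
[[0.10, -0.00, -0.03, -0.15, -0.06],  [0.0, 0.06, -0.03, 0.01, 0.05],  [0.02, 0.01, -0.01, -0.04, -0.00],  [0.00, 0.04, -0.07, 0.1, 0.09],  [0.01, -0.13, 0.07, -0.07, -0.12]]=z @ [[-0.04, 0.19, -0.04, 0.02, 0.14],[-0.14, 0.05, -0.00, 0.25, 0.14],[0.03, 0.14, -0.03, -0.11, 0.05],[0.10, -0.08, -0.06, -0.04, -0.06],[0.17, 0.12, -0.2, -0.03, 0.10]]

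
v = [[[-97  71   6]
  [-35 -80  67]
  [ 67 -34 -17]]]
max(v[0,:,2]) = 67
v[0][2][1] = -34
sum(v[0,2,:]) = 16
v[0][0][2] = 6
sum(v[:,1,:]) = -48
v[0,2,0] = 67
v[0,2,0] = 67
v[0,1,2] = 67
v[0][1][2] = 67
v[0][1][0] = -35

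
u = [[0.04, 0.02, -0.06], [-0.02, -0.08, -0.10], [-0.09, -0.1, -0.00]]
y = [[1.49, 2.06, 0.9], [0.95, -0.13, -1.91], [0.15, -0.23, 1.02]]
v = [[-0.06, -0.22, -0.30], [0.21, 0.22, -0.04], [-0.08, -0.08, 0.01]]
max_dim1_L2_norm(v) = 0.38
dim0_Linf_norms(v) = [0.21, 0.22, 0.3]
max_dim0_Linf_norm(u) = 0.1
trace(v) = 0.17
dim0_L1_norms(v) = [0.35, 0.52, 0.35]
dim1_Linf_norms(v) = [0.3, 0.22, 0.08]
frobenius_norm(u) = 0.20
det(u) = 0.00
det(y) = -3.62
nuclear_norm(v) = 0.69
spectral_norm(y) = 2.75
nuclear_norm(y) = 5.58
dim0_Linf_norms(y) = [1.49, 2.06, 1.91]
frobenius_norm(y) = 3.60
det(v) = -0.00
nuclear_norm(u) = 0.28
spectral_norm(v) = 0.42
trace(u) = -0.04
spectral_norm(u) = 0.17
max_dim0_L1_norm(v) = 0.52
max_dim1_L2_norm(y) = 2.7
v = y @ u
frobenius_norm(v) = 0.50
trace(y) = 2.38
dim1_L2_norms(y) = [2.7, 2.14, 1.06]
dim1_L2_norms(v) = [0.38, 0.31, 0.11]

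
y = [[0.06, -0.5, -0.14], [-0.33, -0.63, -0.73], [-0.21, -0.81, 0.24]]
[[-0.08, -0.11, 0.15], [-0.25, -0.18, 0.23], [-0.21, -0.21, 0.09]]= y @ [[0.31, 0.12, 0.2], [0.19, 0.23, -0.22], [0.04, -0.01, -0.21]]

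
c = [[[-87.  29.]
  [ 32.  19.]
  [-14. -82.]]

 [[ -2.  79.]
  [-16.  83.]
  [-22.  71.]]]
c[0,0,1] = 29.0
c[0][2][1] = -82.0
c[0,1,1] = 19.0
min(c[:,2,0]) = -22.0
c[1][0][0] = -2.0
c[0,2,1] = -82.0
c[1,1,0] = -16.0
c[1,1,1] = 83.0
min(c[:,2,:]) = -82.0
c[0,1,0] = 32.0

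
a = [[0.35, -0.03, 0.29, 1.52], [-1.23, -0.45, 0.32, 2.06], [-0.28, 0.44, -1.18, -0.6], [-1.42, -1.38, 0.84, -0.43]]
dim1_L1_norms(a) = [2.19, 4.06, 2.5, 4.07]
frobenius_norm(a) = 3.93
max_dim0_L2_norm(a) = 2.66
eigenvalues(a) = [(-0.62+2.29j), (-0.62-2.29j), (0.37+0j), (-0.85+0j)]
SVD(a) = [[0.38, -0.48, 0.24, 0.76],[0.80, -0.14, -0.46, -0.35],[-0.3, 0.02, -0.85, 0.43],[0.35, 0.87, 0.07, 0.35]] @ diag([2.9515803307814528, 2.2317157444914404, 1.2960400247625719, 0.20711987096000112]) @ [[-0.43, -0.33, 0.34, 0.77], [-0.55, -0.5, 0.24, -0.63], [0.61, -0.21, 0.76, -0.09], [0.37, -0.77, -0.50, 0.10]]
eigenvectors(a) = [[(-0.31+0.21j), -0.31-0.21j, (0.53+0j), -0.04+0.00j],[(-0.66+0j), -0.66-0.00j, -0.78+0.00j, (-0.43+0j)],[0.12+0.08j, (0.12-0.08j), (-0.34+0j), -0.88+0.00j],[(-0.15-0.62j), (-0.15+0.62j), 0.06+0.00j, (0.19+0j)]]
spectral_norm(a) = 2.95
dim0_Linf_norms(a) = [1.42, 1.38, 1.18, 2.06]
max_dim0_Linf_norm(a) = 2.06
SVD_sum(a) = [[-0.48, -0.38, 0.39, 0.86], [-1.01, -0.79, 0.81, 1.81], [0.38, 0.3, -0.31, -0.68], [-0.44, -0.34, 0.35, 0.79]] + [[0.58, 0.53, -0.25, 0.67], [0.18, 0.16, -0.08, 0.20], [-0.02, -0.02, 0.01, -0.02], [-1.06, -0.96, 0.46, -1.22]] + [[0.19, -0.06, 0.23, -0.03], [-0.37, 0.12, -0.46, 0.05], [-0.68, 0.23, -0.84, 0.10], [0.05, -0.02, 0.07, -0.01]] + [[0.06, -0.12, -0.08, 0.02],[-0.03, 0.06, 0.04, -0.01],[0.03, -0.07, -0.04, 0.01],[0.03, -0.06, -0.04, 0.01]]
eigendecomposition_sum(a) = [[0.07+0.46j, 0.04+0.41j, 0.14-0.25j, (0.72-0.11j)], [(-0.34+0.73j), (-0.34+0.63j), 0.44-0.23j, (1.16+0.55j)], [(0.15-0.09j), (0.13-0.07j), -0.10-0.01j, -0.14-0.23j], [-0.77-0.15j, (-0.67-0.17j), 0.31+0.36j, (-0.25+1.22j)]] + [[(0.07-0.46j), (0.04-0.41j), (0.14+0.25j), 0.72+0.11j], [-0.34-0.73j, (-0.34-0.63j), 0.44+0.23j, 1.16-0.55j], [0.15+0.09j, 0.13+0.07j, (-0.1+0.01j), -0.14+0.23j], [-0.77+0.15j, -0.67+0.17j, (0.31-0.36j), (-0.25-1.22j)]] + [[(0.23-0j), (-0.12-0j), (0.06+0j), (0.09+0j)], [(-0.34+0j), (0.17+0j), (-0.1-0j), -0.13-0.00j], [-0.15+0.00j, (0.08+0j), (-0.04-0j), -0.05-0.00j], [(0.02-0j), -0.01-0.00j, (0.01+0j), 0.01+0.00j]] + [[(-0.02+0j), 0j, (-0.05-0j), -0.01-0.00j],[(-0.21+0j), 0.05+0.00j, -0.46-0.00j, (-0.13-0j)],[(-0.43+0j), (0.1+0j), (-0.93-0j), -0.26-0.00j],[0.09-0.00j, (-0.02-0j), (0.2+0j), 0.06+0.00j]]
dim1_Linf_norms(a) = [1.52, 2.06, 1.18, 1.42]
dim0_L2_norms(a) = [1.93, 1.52, 1.51, 2.66]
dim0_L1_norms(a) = [3.28, 2.3, 2.63, 4.61]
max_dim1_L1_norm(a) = 4.07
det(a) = -1.77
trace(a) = -1.71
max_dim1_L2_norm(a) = 2.46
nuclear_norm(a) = 6.69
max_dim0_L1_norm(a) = 4.61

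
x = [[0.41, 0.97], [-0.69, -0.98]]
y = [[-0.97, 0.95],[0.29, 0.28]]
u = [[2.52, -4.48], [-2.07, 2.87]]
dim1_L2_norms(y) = [1.36, 0.4]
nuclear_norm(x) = 1.76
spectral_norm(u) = 6.23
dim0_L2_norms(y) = [1.01, 0.99]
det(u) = -2.04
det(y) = -0.55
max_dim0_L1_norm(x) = 1.95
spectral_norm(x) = 1.59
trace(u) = 5.39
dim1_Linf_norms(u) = [4.48, 2.87]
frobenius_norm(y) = 1.42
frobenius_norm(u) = 6.24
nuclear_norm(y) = 1.76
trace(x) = -0.57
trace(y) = -0.69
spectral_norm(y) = 1.36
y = x @ u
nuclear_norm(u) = 6.56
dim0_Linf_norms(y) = [0.97, 0.95]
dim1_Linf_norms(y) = [0.97, 0.29]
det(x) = 0.27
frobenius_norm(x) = 1.60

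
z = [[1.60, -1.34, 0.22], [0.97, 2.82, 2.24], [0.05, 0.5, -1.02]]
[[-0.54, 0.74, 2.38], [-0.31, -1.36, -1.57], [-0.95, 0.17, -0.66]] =z@[[-0.77, 0.24, 0.66],[-0.40, -0.32, -0.95],[0.70, -0.31, 0.21]]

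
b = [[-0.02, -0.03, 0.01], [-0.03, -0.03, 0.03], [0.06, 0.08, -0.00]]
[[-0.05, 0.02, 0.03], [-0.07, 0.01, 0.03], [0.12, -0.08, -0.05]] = b@[[1.05, -0.82, 0.74], [0.74, -0.44, -1.16], [-0.58, -0.84, 0.57]]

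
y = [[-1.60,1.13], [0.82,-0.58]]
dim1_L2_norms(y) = [1.96, 1.0]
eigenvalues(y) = [-2.18, -0.0]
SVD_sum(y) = [[-1.6, 1.13], [0.82, -0.58]] + [[-0.0, -0.00], [-0.0, -0.00]]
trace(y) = -2.18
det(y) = 0.00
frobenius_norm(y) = 2.20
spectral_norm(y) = 2.20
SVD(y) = [[-0.89, 0.46], [0.46, 0.89]] @ diag([2.2012949814864977, 0.000635989275301448]) @ [[0.82,-0.58], [-0.58,-0.82]]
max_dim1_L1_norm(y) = 2.73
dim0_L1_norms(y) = [2.42, 1.71]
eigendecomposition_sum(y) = [[-1.6,1.13], [0.82,-0.58]] + [[-0.00, -0.0], [-0.0, -0.0]]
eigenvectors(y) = [[-0.89, -0.58], [0.46, -0.82]]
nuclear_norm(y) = 2.20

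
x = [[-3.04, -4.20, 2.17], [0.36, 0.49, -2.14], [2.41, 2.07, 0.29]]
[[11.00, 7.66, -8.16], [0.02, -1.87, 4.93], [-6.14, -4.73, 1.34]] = x@ [[0.24, -1.81, 0.21], [-3.15, -0.25, 0.7], [-0.69, 0.51, -2.11]]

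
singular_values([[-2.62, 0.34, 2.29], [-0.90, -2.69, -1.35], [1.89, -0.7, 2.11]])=[3.65, 3.34, 2.48]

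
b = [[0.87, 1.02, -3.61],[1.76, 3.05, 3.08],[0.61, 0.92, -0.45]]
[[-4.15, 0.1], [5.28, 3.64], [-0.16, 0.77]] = b@[[-0.26, 0.33], [0.61, 0.74], [1.26, 0.26]]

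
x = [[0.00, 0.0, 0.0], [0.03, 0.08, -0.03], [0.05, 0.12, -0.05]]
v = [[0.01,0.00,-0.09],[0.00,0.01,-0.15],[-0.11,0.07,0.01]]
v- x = [[0.01, 0.00, -0.09],[-0.03, -0.07, -0.12],[-0.16, -0.05, 0.06]]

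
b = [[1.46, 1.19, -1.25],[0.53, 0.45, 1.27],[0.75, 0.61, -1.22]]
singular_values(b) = [2.73, 1.47, 0.0]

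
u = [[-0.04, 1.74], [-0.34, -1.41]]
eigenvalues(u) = [(-0.72+0.35j), (-0.72-0.35j)]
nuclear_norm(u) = 2.54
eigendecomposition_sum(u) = [[-0.02+0.88j, (0.87+1.8j)], [-0.17-0.35j, -0.70-0.53j]] + [[(-0.02-0.88j), (0.87-1.8j)], [(-0.17+0.35j), (-0.7+0.53j)]]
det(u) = 0.65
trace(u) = -1.45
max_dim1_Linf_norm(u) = 1.74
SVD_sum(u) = [[0.14, 1.72],[-0.12, -1.43]] + [[-0.18, 0.02], [-0.22, 0.02]]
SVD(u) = [[-0.77, 0.64],[0.64, 0.77]] @ diag([2.247164105989178, 0.2883634525279841]) @ [[-0.08, -1.00], [-1.0, 0.08]]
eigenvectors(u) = [[(0.91+0j), 0.91-0.00j], [-0.36+0.18j, -0.36-0.18j]]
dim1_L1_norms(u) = [1.78, 1.75]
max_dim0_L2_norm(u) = 2.24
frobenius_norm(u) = 2.27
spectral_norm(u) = 2.25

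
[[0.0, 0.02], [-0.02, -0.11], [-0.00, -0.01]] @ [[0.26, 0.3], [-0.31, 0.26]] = [[-0.01, 0.01], [0.03, -0.03], [0.00, -0.00]]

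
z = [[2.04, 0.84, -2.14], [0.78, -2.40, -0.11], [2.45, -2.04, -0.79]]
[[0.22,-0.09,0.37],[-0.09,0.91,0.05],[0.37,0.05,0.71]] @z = [[1.29,-0.35,-0.75], [0.65,-2.36,0.05], [2.53,-1.26,-1.36]]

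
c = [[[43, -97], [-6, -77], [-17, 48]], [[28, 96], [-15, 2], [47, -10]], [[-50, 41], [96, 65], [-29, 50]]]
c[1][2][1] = -10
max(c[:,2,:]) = 50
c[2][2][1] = 50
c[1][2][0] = 47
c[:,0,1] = [-97, 96, 41]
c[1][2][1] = -10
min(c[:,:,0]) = -50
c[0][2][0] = -17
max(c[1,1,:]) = 2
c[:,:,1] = [[-97, -77, 48], [96, 2, -10], [41, 65, 50]]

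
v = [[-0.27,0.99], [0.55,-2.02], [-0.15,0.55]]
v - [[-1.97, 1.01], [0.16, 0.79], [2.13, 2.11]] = [[1.7,  -0.02], [0.39,  -2.81], [-2.28,  -1.56]]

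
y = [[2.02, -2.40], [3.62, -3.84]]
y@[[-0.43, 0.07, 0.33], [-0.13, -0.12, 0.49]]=[[-0.56, 0.43, -0.51], [-1.06, 0.71, -0.69]]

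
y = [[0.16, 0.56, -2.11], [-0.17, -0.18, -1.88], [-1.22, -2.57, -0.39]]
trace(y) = -0.41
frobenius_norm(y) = 4.08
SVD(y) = [[0.22,-0.74,0.63], [0.41,-0.52,-0.75], [0.89,0.42,0.19]] @ diag([2.948147814287554, 2.817944984056533, 0.003245295384202569]) @ [[-0.38, -0.76, -0.53],[-0.19, -0.50, 0.85],[-0.91, 0.42, 0.04]]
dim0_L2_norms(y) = [1.24, 2.64, 2.85]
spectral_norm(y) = 2.95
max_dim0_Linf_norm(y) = 2.57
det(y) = 0.03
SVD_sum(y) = [[-0.24, -0.48, -0.34], [-0.45, -0.91, -0.64], [-0.99, -1.98, -1.39]] + [[0.40,1.04,-1.77], [0.28,0.73,-1.24], [-0.23,-0.59,1.00]] + [[-0.0, 0.00, 0.00], [0.0, -0.00, -0.00], [-0.00, 0.00, 0.00]]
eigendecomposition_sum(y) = [[-0.39, -0.74, -0.87], [-0.50, -0.96, -1.13], [-0.7, -1.33, -1.57]] + [[-0.00,0.0,-0.00], [0.00,-0.0,0.00], [0.00,-0.00,0.0]] + [[0.55, 1.30, -1.24], [0.33, 0.78, -0.75], [-0.52, -1.24, 1.18]]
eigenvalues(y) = [-2.92, -0.0, 2.51]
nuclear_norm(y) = 5.77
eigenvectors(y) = [[0.41, 0.91, -0.66], [0.53, -0.42, -0.4], [0.74, -0.04, 0.63]]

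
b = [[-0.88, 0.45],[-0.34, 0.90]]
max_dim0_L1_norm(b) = 1.35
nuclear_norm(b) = 1.78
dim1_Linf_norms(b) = [0.88, 0.9]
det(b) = -0.64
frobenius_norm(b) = 1.38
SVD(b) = [[-0.72, -0.69], [-0.69, 0.72]] @ diag([1.286824380773069, 0.49657125676785524]) @ [[0.68, -0.74],  [0.74, 0.68]]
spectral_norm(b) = 1.29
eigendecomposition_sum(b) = [[-0.83, 0.22], [-0.17, 0.04]] + [[-0.05, 0.23], [-0.17, 0.86]]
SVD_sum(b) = [[-0.63, 0.68], [-0.60, 0.66]] + [[-0.25, -0.23], [0.26, 0.24]]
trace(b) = 0.02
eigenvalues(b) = [-0.79, 0.81]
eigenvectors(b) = [[-0.98, -0.26],[-0.2, -0.97]]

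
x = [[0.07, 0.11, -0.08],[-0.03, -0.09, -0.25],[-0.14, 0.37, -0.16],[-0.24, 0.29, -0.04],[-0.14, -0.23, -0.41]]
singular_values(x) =[0.57, 0.55, 0.18]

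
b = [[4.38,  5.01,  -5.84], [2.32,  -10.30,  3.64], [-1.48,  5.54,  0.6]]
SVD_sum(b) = [[-0.08, 6.30, -2.8], [0.13, -9.98, 4.43], [-0.06, 4.42, -1.96]] + [[4.25,-1.4,-3.28], [1.70,-0.56,-1.31], [-2.21,0.73,1.71]] + [[0.22, 0.11, 0.23], [0.49, 0.24, 0.53], [0.79, 0.39, 0.86]]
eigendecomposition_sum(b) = [[-0.76,4.68,-1.58], [1.72,-10.59,3.58], [-0.78,4.83,-1.63]] + [[4.96, -0.44, -5.78], [0.52, -0.05, -0.61], [-0.84, 0.07, 0.98]] + [[0.18, 0.77, 1.52], [0.08, 0.34, 0.67], [0.15, 0.64, 1.25]]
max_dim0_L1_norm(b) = 20.85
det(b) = -135.39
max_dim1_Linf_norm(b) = 10.3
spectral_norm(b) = 13.79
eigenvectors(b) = [[0.37, -0.98, 0.73], [-0.84, -0.10, 0.32], [0.38, 0.17, 0.6]]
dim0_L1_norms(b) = [8.18, 20.85, 10.08]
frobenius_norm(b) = 15.37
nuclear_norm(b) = 21.90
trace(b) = -5.32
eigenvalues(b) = [-12.98, 5.9, 1.77]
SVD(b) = [[-0.50, 0.84, -0.23],  [0.79, 0.34, -0.51],  [-0.35, -0.43, -0.83]] @ diag([13.789598163301209, 6.634051913947896, 1.4800127356628188]) @ [[0.01,-0.91,0.41], [0.77,-0.25,-0.59], [-0.64,-0.32,-0.7]]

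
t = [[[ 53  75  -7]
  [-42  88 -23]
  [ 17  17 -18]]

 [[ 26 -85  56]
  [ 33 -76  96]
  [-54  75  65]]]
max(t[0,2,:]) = 17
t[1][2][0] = -54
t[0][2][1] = 17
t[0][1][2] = -23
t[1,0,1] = -85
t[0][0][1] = 75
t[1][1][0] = 33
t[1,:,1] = [-85, -76, 75]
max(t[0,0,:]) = 75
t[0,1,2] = -23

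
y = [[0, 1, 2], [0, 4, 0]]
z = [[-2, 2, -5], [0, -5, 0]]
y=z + [[2, -1, 7], [0, 9, 0]]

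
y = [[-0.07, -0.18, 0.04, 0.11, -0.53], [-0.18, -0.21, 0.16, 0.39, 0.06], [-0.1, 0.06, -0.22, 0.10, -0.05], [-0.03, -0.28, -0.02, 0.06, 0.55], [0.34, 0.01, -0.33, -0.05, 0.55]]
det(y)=-0.008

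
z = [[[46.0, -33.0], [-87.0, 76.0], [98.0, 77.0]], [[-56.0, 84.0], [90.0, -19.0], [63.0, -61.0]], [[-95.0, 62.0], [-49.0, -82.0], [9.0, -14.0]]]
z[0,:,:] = [[46.0, -33.0], [-87.0, 76.0], [98.0, 77.0]]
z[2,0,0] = -95.0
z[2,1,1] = -82.0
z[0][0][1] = -33.0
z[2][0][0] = -95.0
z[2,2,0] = 9.0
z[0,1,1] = 76.0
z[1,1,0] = 90.0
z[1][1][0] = 90.0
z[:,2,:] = [[98.0, 77.0], [63.0, -61.0], [9.0, -14.0]]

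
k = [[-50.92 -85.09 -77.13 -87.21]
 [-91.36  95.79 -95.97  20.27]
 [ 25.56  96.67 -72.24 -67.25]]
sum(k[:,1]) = 107.37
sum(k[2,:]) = -17.25999999999999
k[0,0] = -50.92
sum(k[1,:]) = -71.27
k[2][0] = 25.56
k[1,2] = -95.97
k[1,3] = 20.27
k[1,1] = 95.79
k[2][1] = 96.67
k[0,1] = -85.09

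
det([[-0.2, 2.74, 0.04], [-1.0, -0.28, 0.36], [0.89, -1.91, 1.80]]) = 5.860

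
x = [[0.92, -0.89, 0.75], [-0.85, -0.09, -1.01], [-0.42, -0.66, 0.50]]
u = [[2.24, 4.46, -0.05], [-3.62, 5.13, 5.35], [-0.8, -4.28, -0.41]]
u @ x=[[-1.71, -2.36, -2.85], [-9.94, -0.77, -5.22], [3.07, 1.37, 3.52]]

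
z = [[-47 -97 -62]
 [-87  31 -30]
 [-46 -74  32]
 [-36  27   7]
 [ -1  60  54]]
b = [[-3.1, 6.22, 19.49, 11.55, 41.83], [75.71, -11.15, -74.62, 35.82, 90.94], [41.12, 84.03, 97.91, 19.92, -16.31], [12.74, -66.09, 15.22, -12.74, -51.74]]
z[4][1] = 60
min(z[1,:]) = -87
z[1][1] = 31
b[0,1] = 6.22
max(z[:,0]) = -1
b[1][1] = -11.15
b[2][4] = -16.31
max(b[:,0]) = 75.71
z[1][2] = -30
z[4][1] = 60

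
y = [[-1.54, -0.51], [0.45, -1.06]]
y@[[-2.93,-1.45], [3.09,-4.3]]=[[2.94,4.43], [-4.59,3.91]]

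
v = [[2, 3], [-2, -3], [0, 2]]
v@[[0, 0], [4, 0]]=[[12, 0], [-12, 0], [8, 0]]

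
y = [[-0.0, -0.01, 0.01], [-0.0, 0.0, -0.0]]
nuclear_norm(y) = 0.01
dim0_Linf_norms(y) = [0.0, 0.01, 0.01]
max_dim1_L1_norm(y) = 0.02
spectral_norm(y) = 0.01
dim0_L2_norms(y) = [0.0, 0.01, 0.01]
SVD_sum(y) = [[0.0,-0.01,0.01], [0.0,0.0,0.00]] + [[0.00, 0.00, 0.00],[-0.00, 0.00, 0.00]]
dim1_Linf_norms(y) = [0.01, 0.0]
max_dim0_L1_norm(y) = 0.01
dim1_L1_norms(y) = [0.02, 0.0]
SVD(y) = [[1.00, 0.00], [0.00, 1.0]] @ diag([0.014142135623730952, 0.0]) @ [[0.0,-0.71,0.71], [-0.71,0.50,0.5]]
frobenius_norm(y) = 0.01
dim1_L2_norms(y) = [0.01, 0.0]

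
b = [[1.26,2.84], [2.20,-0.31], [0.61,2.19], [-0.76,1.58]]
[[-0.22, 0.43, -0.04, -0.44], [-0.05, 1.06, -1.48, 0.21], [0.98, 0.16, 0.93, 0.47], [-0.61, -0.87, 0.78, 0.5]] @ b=[[0.98,  -1.54],[1.21,  -3.38],[1.8,  5.51],[-2.59,  1.04]]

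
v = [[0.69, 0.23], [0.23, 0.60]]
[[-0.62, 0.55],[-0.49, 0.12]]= v@ [[-0.72, 0.84], [-0.54, -0.12]]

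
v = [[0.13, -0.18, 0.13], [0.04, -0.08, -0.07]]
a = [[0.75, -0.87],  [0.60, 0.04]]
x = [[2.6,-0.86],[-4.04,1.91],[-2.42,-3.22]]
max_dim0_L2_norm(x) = 5.38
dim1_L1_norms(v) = [0.44, 0.19]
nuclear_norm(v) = 0.37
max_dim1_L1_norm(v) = 0.44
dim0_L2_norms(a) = [0.96, 0.87]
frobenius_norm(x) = 6.61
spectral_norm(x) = 5.41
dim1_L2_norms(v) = [0.26, 0.11]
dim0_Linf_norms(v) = [0.13, 0.18, 0.13]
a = v @ x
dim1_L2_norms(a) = [1.15, 0.6]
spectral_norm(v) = 0.26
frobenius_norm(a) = 1.30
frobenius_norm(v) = 0.28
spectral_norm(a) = 1.21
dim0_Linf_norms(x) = [4.04, 3.22]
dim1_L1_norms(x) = [3.46, 5.95, 5.64]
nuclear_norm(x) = 9.21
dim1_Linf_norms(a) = [0.87, 0.6]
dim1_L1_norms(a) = [1.62, 0.64]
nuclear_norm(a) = 1.67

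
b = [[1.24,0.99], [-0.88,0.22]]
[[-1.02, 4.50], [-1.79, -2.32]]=b @ [[1.35,2.87], [-2.72,0.95]]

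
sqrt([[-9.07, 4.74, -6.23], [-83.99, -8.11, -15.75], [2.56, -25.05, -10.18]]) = [[1.91+0.55j, 0.73+0.16j, (-0.82+0.27j)], [(-10.31+6.26j), (2.43+1.86j), -1.39+3.02j], [(2.4+6.87j), -3.02+2.04j, 2.56+3.31j]]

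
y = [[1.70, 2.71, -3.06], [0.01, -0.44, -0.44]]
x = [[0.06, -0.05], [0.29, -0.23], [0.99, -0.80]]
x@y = [[0.1,0.18,-0.16], [0.49,0.89,-0.79], [1.68,3.03,-2.68]]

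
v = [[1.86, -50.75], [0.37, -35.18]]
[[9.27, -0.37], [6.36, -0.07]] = v @ [[0.07, -0.2], [-0.18, 0.0]]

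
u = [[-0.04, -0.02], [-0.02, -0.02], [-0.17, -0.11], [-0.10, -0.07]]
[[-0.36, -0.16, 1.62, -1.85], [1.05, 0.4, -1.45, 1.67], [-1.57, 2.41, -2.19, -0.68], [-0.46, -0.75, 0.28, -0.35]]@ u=[[-0.07, -0.04], [0.03, 0.01], [0.45, 0.27], [0.02, 0.02]]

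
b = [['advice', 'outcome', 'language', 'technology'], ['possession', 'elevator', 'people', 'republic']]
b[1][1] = 'elevator'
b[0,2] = 'language'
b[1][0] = 'possession'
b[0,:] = ['advice', 'outcome', 'language', 'technology']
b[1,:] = ['possession', 'elevator', 'people', 'republic']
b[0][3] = 'technology'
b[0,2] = 'language'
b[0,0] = 'advice'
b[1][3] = 'republic'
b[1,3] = 'republic'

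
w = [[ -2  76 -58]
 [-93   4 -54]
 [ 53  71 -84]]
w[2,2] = -84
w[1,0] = -93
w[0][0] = -2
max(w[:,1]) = 76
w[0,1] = 76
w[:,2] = [-58, -54, -84]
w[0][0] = -2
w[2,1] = 71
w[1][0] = -93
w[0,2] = -58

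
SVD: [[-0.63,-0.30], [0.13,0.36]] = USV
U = [[-0.91,  0.41], [0.41,  0.91]]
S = [0.76, 0.25]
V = [[0.83, 0.56], [-0.56, 0.83]]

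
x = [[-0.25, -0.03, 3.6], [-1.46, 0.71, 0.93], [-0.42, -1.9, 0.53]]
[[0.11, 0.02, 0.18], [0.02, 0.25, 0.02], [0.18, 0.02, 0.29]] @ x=[[-0.13, -0.33, 0.51], [-0.38, 0.14, 0.32], [-0.20, -0.54, 0.82]]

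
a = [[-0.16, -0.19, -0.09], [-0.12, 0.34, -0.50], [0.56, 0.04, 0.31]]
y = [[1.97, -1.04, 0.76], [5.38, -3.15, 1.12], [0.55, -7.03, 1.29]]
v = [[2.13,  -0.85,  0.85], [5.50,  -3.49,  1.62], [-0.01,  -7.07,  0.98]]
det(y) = -13.34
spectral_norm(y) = 8.76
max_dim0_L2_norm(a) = 0.6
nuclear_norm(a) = 1.38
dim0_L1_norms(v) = [7.64, 11.41, 3.45]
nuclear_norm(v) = 13.99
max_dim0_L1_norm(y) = 11.22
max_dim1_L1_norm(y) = 9.65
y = v + a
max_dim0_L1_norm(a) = 0.9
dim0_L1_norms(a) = [0.84, 0.57, 0.9]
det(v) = -11.38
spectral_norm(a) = 0.79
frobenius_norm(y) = 9.85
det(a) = 0.04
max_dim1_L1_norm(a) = 0.96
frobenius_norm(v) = 10.10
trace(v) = -0.38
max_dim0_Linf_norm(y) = 7.03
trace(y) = 0.11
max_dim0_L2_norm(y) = 7.77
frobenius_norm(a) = 0.93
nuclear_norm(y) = 13.59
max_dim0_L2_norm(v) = 7.93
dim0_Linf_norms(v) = [5.5, 7.07, 1.62]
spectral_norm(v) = 8.83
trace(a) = 0.49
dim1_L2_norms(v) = [2.45, 6.71, 7.14]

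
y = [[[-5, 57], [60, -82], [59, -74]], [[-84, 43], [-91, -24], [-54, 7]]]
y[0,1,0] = 60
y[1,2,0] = -54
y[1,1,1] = -24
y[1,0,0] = -84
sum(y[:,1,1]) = -106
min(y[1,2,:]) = -54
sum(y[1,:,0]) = -229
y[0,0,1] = 57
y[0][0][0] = -5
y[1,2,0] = -54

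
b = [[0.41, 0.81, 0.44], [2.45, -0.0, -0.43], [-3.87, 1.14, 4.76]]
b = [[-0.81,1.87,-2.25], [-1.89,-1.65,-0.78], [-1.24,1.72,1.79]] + [[1.22, -1.06, 2.69], [4.34, 1.65, 0.35], [-2.63, -0.58, 2.97]]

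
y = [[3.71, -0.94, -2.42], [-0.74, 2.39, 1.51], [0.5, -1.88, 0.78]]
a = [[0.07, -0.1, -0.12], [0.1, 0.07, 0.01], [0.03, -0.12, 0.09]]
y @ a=[[0.09, -0.15, -0.67], [0.23, 0.06, 0.25], [-0.13, -0.28, -0.01]]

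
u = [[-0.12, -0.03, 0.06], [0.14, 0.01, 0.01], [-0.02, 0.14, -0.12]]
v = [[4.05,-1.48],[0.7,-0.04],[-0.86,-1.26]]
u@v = [[-0.56, 0.1],[0.57, -0.22],[0.12, 0.18]]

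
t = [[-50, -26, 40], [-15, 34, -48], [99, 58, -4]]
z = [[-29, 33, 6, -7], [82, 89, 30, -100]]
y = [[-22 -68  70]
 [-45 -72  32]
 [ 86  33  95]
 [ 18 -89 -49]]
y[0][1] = -68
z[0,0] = -29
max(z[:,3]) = -7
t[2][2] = -4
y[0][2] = 70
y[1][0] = -45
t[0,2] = 40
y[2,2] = 95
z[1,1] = 89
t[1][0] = -15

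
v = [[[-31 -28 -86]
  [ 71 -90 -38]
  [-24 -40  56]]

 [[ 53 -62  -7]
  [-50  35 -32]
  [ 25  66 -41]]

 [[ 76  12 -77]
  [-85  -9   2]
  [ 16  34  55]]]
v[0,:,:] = [[-31, -28, -86], [71, -90, -38], [-24, -40, 56]]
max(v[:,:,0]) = 76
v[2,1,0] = -85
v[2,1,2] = 2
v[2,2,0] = 16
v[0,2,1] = -40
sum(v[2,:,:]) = 24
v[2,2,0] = 16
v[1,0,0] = 53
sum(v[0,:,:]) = -210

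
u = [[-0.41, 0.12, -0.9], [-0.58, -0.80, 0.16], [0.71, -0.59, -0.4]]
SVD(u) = [[-0.05, 0.28, 0.96], [-0.3, -0.92, 0.25], [0.95, -0.28, 0.14]] @ diag([1.0067374904913695, 1.0007647027486124, 0.9958160648290527]) @ [[0.87, -0.32, -0.38],[0.22, 0.93, -0.29],[-0.45, -0.17, -0.88]]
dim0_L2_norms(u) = [1.0, 1.0, 1.0]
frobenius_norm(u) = 1.73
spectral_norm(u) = 1.01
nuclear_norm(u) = 3.00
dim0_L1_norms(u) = [1.7, 1.51, 1.46]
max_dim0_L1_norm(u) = 1.7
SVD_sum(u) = [[-0.05, 0.02, 0.02],  [-0.27, 0.1, 0.12],  [0.83, -0.31, -0.36]] + [[0.06, 0.26, -0.08],[-0.2, -0.86, 0.27],[-0.06, -0.26, 0.08]] + [[-0.42, -0.16, -0.84], [-0.11, -0.04, -0.22], [-0.06, -0.02, -0.12]]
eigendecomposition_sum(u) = [[(-0.13+0.4j), (0.22-0.1j), (-0.38-0.2j)], [-0.12-0.21j, -0.04+0.14j, (0.23-0.09j)], [0.43+0.06j, (-0.14-0.21j), -0.13+0.41j]] + [[-0.13-0.40j,0.22+0.10j,-0.38+0.20j], [(-0.12+0.21j),-0.04-0.14j,(0.23+0.09j)], [0.43-0.06j,(-0.14+0.21j),(-0.13-0.41j)]] + [[-0.15-0.00j,  -0.33+0.00j,  -0.14+0.00j],[(-0.33-0j),  (-0.71+0j),  -0.31+0.00j],[(-0.14-0j),  -0.31+0.00j,  -0.13+0.00j]]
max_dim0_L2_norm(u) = 1.0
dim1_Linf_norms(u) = [0.9, 0.8, 0.71]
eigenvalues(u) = [(-0.31+0.95j), (-0.31-0.95j), (-1+0j)]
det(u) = -1.00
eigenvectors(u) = [[-0.11+0.64j, (-0.11-0.64j), (0.39+0j)], [(-0.23-0.3j), -0.23+0.30j, (0.84+0j)], [(0.66+0j), 0.66-0.00j, 0.37+0.00j]]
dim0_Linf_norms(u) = [0.71, 0.8, 0.9]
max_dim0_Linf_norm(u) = 0.9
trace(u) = -1.61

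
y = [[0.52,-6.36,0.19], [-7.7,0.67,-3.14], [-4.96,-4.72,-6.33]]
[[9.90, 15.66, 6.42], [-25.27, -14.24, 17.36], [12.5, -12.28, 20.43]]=y@[[5.27, 0.21, -2.07], [-1.28, -2.34, -1.20], [-5.15, 3.52, -0.71]]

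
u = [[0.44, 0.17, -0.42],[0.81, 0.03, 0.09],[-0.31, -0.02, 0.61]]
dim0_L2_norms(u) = [0.97, 0.17, 0.75]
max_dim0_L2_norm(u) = 0.97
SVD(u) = [[-0.57, 0.26, 0.78], [-0.63, -0.75, -0.21], [0.53, -0.61, 0.59]] @ diag([1.0608226965773409, 0.6275983727827111, 0.11565244877162097]) @ [[-0.87,-0.12,0.48], [-0.49,0.05,-0.87], [-0.08,0.99,0.10]]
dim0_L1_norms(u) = [1.56, 0.22, 1.12]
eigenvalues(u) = [-0.23, 0.96, 0.35]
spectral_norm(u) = 1.06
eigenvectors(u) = [[0.3, -0.64, 0.29], [-0.95, -0.5, 0.86], [0.09, 0.59, 0.41]]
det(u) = -0.08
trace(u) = 1.08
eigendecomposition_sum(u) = [[-0.07, 0.04, -0.04], [0.24, -0.14, 0.13], [-0.02, 0.01, -0.01]] + [[0.43, 0.09, -0.49], [0.34, 0.07, -0.39], [-0.40, -0.08, 0.46]] + [[0.08, 0.04, 0.12], [0.24, 0.10, 0.34], [0.11, 0.05, 0.16]]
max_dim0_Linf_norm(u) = 0.81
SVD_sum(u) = [[0.53, 0.07, -0.29], [0.58, 0.08, -0.32], [-0.49, -0.07, 0.27]] + [[-0.08, 0.01, -0.14], [0.23, -0.03, 0.41], [0.19, -0.02, 0.33]] + [[-0.01,  0.09,  0.01], [0.0,  -0.02,  -0.0], [-0.01,  0.07,  0.01]]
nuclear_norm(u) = 1.80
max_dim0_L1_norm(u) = 1.56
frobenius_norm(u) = 1.24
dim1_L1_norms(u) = [1.03, 0.93, 0.94]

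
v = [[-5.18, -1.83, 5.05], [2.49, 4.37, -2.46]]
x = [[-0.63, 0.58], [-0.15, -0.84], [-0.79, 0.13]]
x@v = [[4.71,3.69,-4.61], [-1.31,-3.40,1.31], [4.42,2.01,-4.31]]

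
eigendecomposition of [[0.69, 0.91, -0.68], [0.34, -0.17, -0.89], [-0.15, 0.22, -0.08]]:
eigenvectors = [[0.95+0.00j,0.64+0.00j,(0.64-0j)], [0.31+0.00j,-0.40+0.46j,(-0.4-0.46j)], [(-0.07+0j),(0.39+0.25j),(0.39-0.25j)]]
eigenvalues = [(1.04+0j), (-0.3+0.4j), (-0.3-0.4j)]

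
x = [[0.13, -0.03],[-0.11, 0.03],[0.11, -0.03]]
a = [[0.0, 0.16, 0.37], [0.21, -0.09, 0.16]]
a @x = [[0.02, -0.01], [0.05, -0.01]]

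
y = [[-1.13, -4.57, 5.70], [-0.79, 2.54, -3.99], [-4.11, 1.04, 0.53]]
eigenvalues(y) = [(1.53+4.79j), (1.53-4.79j), (-1.12+0j)]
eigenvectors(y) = [[-0.10-0.60j,(-0.1+0.6j),-0.41+0.00j], [(0.2+0.46j),0.20-0.46j,-0.71+0.00j], [0.62+0.00j,(0.62-0j),(-0.57+0j)]]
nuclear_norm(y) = 13.86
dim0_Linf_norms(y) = [4.11, 4.57, 5.7]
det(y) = -28.25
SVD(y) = [[-0.85, -0.13, -0.52], [0.53, -0.22, -0.82], [-0.01, -0.97, 0.26]] @ diag([8.708634498927665, 4.418491526768841, 0.7340420914081726]) @ [[0.06, 0.6, -0.80], [0.97, -0.22, -0.09], [0.23, 0.77, 0.6]]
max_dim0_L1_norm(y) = 10.22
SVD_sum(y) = [[-0.48, -4.40, 5.88], [0.30, 2.79, -3.72], [-0.00, -0.04, 0.05]] + [[-0.57, 0.13, 0.05], [-0.96, 0.22, 0.08], [-4.15, 0.93, 0.36]] + [[-0.09, -0.29, -0.23], [-0.14, -0.46, -0.36], [0.04, 0.15, 0.11]]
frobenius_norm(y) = 9.79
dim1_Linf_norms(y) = [5.7, 3.99, 4.11]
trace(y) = 1.94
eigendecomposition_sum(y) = [[-0.37+1.86j, (-2.03-0.54j), (2.8-0.66j)], [-0.06-1.54j, (1.71+0.03j), -2.08+1.07j], [(-1.79-0.68j), (0.87-1.93j), 0.20+2.90j]] + [[(-0.37-1.86j), (-2.03+0.54j), 2.80+0.66j], [-0.06+1.54j, (1.71-0.03j), -2.08-1.07j], [-1.79+0.68j, (0.87+1.93j), (0.2-2.9j)]] + [[(-0.38+0j), -0.50+0.00j, (0.1-0j)], [-0.66+0.00j, -0.87+0.00j, 0.17-0.00j], [(-0.53+0j), (-0.7+0j), (0.14-0j)]]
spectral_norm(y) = 8.71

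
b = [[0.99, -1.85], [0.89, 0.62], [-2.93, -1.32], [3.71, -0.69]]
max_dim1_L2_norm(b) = 3.77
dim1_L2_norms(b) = [2.1, 1.08, 3.21, 3.77]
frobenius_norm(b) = 5.49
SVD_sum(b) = [[0.99, 0.00], [0.89, 0.0], [-2.93, -0.00], [3.71, 0.01]] + [[0.0, -1.85], [-0.0, 0.62], [0.00, -1.32], [0.00, -0.70]]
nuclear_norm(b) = 7.37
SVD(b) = [[-0.2, 0.75], [-0.18, -0.25], [0.6, 0.54], [-0.76, 0.28]] @ diag([4.911338241749056, 2.454660195451357]) @ [[-1.00, -0.0], [0.00, -1.00]]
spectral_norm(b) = 4.91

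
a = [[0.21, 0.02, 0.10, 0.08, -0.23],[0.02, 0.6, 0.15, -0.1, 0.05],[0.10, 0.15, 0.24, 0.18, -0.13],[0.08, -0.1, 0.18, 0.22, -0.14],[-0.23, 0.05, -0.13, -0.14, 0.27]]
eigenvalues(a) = [0.67, 0.66, 0.21, 0.0, -0.0]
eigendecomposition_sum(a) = [[0.13, 0.11, 0.16, 0.11, -0.15], [0.11, 0.09, 0.13, 0.09, -0.12], [0.16, 0.13, 0.19, 0.13, -0.18], [0.11, 0.09, 0.13, 0.09, -0.12], [-0.15, -0.12, -0.18, -0.12, 0.17]] + [[0.02, -0.1, -0.0, 0.03, -0.03],[-0.1, 0.51, 0.03, -0.18, 0.18],[-0.0, 0.03, 0.0, -0.01, 0.01],[0.03, -0.18, -0.01, 0.06, -0.06],[-0.03, 0.18, 0.01, -0.06, 0.06]] + [[0.06, 0.01, -0.05, -0.06, -0.05], [0.01, 0.00, -0.01, -0.01, -0.01], [-0.05, -0.01, 0.05, 0.06, 0.04], [-0.06, -0.01, 0.06, 0.07, 0.05], [-0.05, -0.01, 0.04, 0.05, 0.03]] + [[0.00, -0.00, 0.00, -0.0, 0.0],  [-0.00, 0.00, -0.0, 0.00, -0.00],  [0.0, -0.0, 0.00, -0.00, 0.00],  [-0.0, 0.0, -0.0, 0.0, -0.0],  [0.00, -0.0, 0.0, -0.00, 0.00]] + [[-0.0, -0.0, 0.0, -0.0, -0.00], [-0.0, -0.0, 0.00, -0.00, -0.00], [0.00, 0.0, -0.0, 0.0, 0.00], [-0.0, -0.0, 0.00, -0.0, -0.00], [-0.0, -0.0, 0.00, -0.0, -0.0]]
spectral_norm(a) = 0.67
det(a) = -0.00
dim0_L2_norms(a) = [0.34, 0.63, 0.37, 0.34, 0.41]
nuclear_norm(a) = 1.54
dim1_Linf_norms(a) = [0.23, 0.6, 0.24, 0.22, 0.27]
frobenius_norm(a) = 0.96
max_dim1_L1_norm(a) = 0.92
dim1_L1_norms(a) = [0.64, 0.92, 0.8, 0.72, 0.82]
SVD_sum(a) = [[0.13, 0.11, 0.16, 0.11, -0.15],[0.11, 0.09, 0.13, 0.09, -0.12],[0.16, 0.13, 0.19, 0.13, -0.18],[0.11, 0.09, 0.13, 0.09, -0.12],[-0.15, -0.12, -0.18, -0.12, 0.17]] + [[0.02, -0.1, -0.00, 0.03, -0.03],[-0.10, 0.51, 0.03, -0.18, 0.18],[-0.00, 0.03, 0.0, -0.01, 0.01],[0.03, -0.18, -0.01, 0.06, -0.06],[-0.03, 0.18, 0.01, -0.06, 0.06]] + [[0.06, 0.01, -0.05, -0.06, -0.05], [0.01, 0.00, -0.01, -0.01, -0.01], [-0.05, -0.01, 0.05, 0.06, 0.04], [-0.06, -0.01, 0.06, 0.07, 0.05], [-0.05, -0.01, 0.04, 0.05, 0.03]] + [[-0.00, -0.00, 0.00, -0.0, -0.00], [-0.0, -0.00, 0.00, -0.00, -0.00], [0.00, 0.0, -0.00, 0.0, 0.00], [-0.0, -0.0, 0.0, -0.00, -0.00], [-0.0, -0.00, 0.00, -0.00, -0.00]] + [[0.00, -0.00, 0.0, -0.0, 0.00], [-0.00, 0.0, -0.00, 0.0, -0.00], [0.0, -0.00, 0.00, -0.00, 0.0], [-0.00, 0.0, -0.0, 0.00, -0.0], [0.00, -0.0, 0.0, -0.0, 0.00]]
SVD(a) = [[-0.44,0.17,0.53,-0.15,0.69], [-0.36,-0.88,0.07,-0.26,-0.13], [-0.53,-0.05,-0.48,0.67,0.18], [-0.36,0.31,-0.56,-0.67,-0.02], [0.51,-0.31,-0.4,-0.1,0.69]] @ diag([0.6736631106094934, 0.6570608235128941, 0.21129000520259608, 0.002347367771982207, 0.0003334284469989282]) @ [[-0.44, -0.36, -0.53, -0.36, 0.51], [0.17, -0.88, -0.05, 0.31, -0.31], [0.53, 0.07, -0.48, -0.56, -0.4], [0.15, 0.26, -0.67, 0.67, 0.1], [0.69, -0.13, 0.18, -0.02, 0.69]]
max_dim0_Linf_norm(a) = 0.6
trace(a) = 1.54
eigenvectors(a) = [[-0.44, -0.17, 0.53, -0.69, 0.15],[-0.36, 0.88, 0.07, 0.13, 0.26],[-0.53, 0.05, -0.48, -0.18, -0.67],[-0.36, -0.31, -0.56, 0.02, 0.67],[0.51, 0.31, -0.4, -0.69, 0.1]]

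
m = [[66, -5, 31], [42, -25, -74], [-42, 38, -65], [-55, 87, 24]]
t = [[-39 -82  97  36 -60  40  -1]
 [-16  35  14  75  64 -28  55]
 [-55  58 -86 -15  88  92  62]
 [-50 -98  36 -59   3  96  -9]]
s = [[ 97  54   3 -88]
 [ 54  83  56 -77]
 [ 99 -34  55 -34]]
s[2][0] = 99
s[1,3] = -77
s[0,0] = 97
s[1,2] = 56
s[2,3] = -34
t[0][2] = 97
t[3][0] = -50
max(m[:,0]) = 66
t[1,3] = 75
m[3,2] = 24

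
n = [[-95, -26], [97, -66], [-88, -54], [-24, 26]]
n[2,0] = -88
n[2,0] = -88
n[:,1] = [-26, -66, -54, 26]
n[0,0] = -95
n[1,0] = 97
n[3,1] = 26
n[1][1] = -66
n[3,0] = -24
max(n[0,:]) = -26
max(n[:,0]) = 97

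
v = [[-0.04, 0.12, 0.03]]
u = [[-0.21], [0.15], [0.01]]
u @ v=[[0.01,-0.03,-0.01], [-0.01,0.02,0.0], [-0.00,0.0,0.00]]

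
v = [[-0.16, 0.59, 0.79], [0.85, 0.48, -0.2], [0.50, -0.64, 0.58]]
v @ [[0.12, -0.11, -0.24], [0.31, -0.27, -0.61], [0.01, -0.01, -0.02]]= [[0.17, -0.15, -0.34], [0.25, -0.22, -0.49], [-0.13, 0.11, 0.26]]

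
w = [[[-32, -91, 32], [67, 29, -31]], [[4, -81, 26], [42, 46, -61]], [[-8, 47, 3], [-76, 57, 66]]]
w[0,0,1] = -91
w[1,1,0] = 42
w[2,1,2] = 66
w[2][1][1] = 57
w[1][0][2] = 26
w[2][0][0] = -8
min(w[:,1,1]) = 29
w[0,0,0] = -32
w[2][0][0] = -8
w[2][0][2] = 3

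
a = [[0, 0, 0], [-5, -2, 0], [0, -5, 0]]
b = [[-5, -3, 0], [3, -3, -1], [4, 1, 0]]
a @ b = [[0, 0, 0], [19, 21, 2], [-15, 15, 5]]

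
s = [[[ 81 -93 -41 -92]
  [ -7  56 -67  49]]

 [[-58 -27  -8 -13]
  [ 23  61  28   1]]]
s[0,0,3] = -92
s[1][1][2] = 28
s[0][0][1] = -93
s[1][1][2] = 28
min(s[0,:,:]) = -93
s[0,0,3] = -92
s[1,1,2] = 28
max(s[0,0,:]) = 81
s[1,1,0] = 23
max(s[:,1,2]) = 28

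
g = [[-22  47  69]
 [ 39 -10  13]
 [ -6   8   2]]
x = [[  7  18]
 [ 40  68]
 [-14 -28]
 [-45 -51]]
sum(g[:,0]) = 11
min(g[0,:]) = -22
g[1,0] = 39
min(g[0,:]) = -22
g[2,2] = 2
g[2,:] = [-6, 8, 2]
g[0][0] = -22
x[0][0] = 7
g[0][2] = 69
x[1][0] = 40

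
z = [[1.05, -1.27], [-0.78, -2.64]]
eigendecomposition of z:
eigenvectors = [[0.98, 0.31], [-0.19, 0.95]]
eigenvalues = [1.3, -2.89]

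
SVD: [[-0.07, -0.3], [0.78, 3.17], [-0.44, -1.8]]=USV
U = [[-0.08,  -0.82], [0.87,  -0.34], [-0.49,  -0.46]]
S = [3.77, 0.0]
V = [[0.24, 0.97],[-0.97, 0.24]]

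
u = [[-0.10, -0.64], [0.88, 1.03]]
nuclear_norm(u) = 1.78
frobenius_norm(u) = 1.50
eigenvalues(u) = [(0.47+0.49j), (0.47-0.49j)]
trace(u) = 0.93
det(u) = 0.46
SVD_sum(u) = [[-0.34, -0.47], [0.78, 1.1]] + [[0.24, -0.17], [0.1, -0.07]]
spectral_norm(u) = 1.47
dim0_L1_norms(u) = [0.98, 1.67]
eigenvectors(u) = [[0.49-0.43j, 0.49+0.43j], [(-0.76+0j), (-0.76-0j)]]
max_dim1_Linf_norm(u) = 1.03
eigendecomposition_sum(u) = [[-0.05+0.51j, (-0.32+0.3j)], [(0.44-0.41j), 0.52-0.02j]] + [[(-0.05-0.51j), (-0.32-0.3j)],[0.44+0.41j, (0.52+0.02j)]]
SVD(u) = [[-0.40, 0.92], [0.92, 0.4]] @ diag([1.468571378783371, 0.3133657693787074]) @ [[0.58, 0.82], [0.82, -0.58]]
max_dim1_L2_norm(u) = 1.35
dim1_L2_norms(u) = [0.65, 1.35]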